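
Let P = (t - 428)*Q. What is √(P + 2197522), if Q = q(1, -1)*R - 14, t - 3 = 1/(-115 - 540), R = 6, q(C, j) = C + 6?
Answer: √937686460210/655 ≈ 1478.4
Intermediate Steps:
q(C, j) = 6 + C
t = 1964/655 (t = 3 + 1/(-115 - 540) = 3 + 1/(-655) = 3 - 1/655 = 1964/655 ≈ 2.9985)
Q = 28 (Q = (6 + 1)*6 - 14 = 7*6 - 14 = 42 - 14 = 28)
P = -7794528/655 (P = (1964/655 - 428)*28 = -278376/655*28 = -7794528/655 ≈ -11900.)
√(P + 2197522) = √(-7794528/655 + 2197522) = √(1431582382/655) = √937686460210/655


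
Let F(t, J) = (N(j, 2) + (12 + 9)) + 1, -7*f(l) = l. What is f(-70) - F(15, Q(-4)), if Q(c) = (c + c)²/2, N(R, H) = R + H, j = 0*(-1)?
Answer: -14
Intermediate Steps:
j = 0
N(R, H) = H + R
f(l) = -l/7
Q(c) = 2*c² (Q(c) = (2*c)²*(½) = (4*c²)*(½) = 2*c²)
F(t, J) = 24 (F(t, J) = ((2 + 0) + (12 + 9)) + 1 = (2 + 21) + 1 = 23 + 1 = 24)
f(-70) - F(15, Q(-4)) = -⅐*(-70) - 1*24 = 10 - 24 = -14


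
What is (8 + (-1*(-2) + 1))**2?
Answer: 121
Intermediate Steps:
(8 + (-1*(-2) + 1))**2 = (8 + (2 + 1))**2 = (8 + 3)**2 = 11**2 = 121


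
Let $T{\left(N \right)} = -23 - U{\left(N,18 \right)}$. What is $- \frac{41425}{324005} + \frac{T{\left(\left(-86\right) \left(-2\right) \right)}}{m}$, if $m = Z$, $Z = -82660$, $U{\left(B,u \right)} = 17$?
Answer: $- \frac{34112303}{267822533} \approx -0.12737$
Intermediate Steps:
$T{\left(N \right)} = -40$ ($T{\left(N \right)} = -23 - 17 = -40$)
$m = -82660$
$- \frac{41425}{324005} + \frac{T{\left(\left(-86\right) \left(-2\right) \right)}}{m} = - \frac{41425}{324005} - \frac{40}{-82660} = \left(-41425\right) \frac{1}{324005} - - \frac{2}{4133} = - \frac{8285}{64801} + \frac{2}{4133} = - \frac{34112303}{267822533}$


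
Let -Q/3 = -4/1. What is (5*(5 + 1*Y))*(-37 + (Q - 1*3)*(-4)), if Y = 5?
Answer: -3650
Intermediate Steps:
Q = 12 (Q = -(-12)/1 = -(-12) = -3*(-4) = 12)
(5*(5 + 1*Y))*(-37 + (Q - 1*3)*(-4)) = (5*(5 + 1*5))*(-37 + (12 - 1*3)*(-4)) = (5*(5 + 5))*(-37 + (12 - 3)*(-4)) = (5*10)*(-37 + 9*(-4)) = 50*(-37 - 36) = 50*(-73) = -3650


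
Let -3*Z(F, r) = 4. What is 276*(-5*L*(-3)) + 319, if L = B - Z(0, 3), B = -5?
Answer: -14861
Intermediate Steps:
Z(F, r) = -4/3 (Z(F, r) = -1/3*4 = -4/3)
L = -11/3 (L = -5 - 1*(-4/3) = -5 + 4/3 = -11/3 ≈ -3.6667)
276*(-5*L*(-3)) + 319 = 276*(-5*(-11/3)*(-3)) + 319 = 276*((55/3)*(-3)) + 319 = 276*(-55) + 319 = -15180 + 319 = -14861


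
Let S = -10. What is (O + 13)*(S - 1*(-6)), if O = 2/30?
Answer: -784/15 ≈ -52.267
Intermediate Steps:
O = 1/15 (O = 2*(1/30) = 1/15 ≈ 0.066667)
(O + 13)*(S - 1*(-6)) = (1/15 + 13)*(-10 - 1*(-6)) = 196*(-10 + 6)/15 = (196/15)*(-4) = -784/15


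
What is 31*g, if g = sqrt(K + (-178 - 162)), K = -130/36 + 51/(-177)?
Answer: 31*I*sqrt(43096078)/354 ≈ 574.88*I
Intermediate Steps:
K = -4141/1062 (K = -130*1/36 + 51*(-1/177) = -65/18 - 17/59 = -4141/1062 ≈ -3.8992)
g = I*sqrt(43096078)/354 (g = sqrt(-4141/1062 + (-178 - 162)) = sqrt(-4141/1062 - 340) = sqrt(-365221/1062) = I*sqrt(43096078)/354 ≈ 18.545*I)
31*g = 31*(I*sqrt(43096078)/354) = 31*I*sqrt(43096078)/354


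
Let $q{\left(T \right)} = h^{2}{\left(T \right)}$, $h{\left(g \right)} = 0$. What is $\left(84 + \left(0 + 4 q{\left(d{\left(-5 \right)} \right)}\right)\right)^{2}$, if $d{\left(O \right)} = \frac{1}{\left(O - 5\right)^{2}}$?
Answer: $7056$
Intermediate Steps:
$d{\left(O \right)} = \frac{1}{\left(-5 + O\right)^{2}}$
$q{\left(T \right)} = 0$ ($q{\left(T \right)} = 0^{2} = 0$)
$\left(84 + \left(0 + 4 q{\left(d{\left(-5 \right)} \right)}\right)\right)^{2} = \left(84 + \left(0 + 4 \cdot 0\right)\right)^{2} = \left(84 + \left(0 + 0\right)\right)^{2} = \left(84 + 0\right)^{2} = 84^{2} = 7056$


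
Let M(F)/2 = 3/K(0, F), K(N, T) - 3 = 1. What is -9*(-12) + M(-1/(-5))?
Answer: 219/2 ≈ 109.50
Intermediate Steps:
K(N, T) = 4 (K(N, T) = 3 + 1 = 4)
M(F) = 3/2 (M(F) = 2*(3/4) = 2*(3*(¼)) = 2*(¾) = 3/2)
-9*(-12) + M(-1/(-5)) = -9*(-12) + 3/2 = 108 + 3/2 = 219/2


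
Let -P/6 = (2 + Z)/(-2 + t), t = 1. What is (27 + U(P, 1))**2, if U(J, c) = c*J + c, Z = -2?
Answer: 784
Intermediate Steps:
P = 0 (P = -6*(2 - 2)/(-2 + 1) = -0/(-1) = -0*(-1) = -6*0 = 0)
U(J, c) = c + J*c (U(J, c) = J*c + c = c + J*c)
(27 + U(P, 1))**2 = (27 + 1*(1 + 0))**2 = (27 + 1*1)**2 = (27 + 1)**2 = 28**2 = 784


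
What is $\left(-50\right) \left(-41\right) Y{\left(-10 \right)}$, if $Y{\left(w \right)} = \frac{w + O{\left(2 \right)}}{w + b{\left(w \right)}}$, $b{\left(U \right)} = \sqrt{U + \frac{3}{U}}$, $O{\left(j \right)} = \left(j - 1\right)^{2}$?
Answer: $\frac{1845000}{1103} + \frac{18450 i \sqrt{1030}}{1103} \approx 1672.7 + 536.83 i$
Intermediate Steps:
$O{\left(j \right)} = \left(-1 + j\right)^{2}$
$Y{\left(w \right)} = \frac{1 + w}{w + \sqrt{w + \frac{3}{w}}}$ ($Y{\left(w \right)} = \frac{w + \left(-1 + 2\right)^{2}}{w + \sqrt{w + \frac{3}{w}}} = \frac{w + 1^{2}}{w + \sqrt{w + \frac{3}{w}}} = \frac{w + 1}{w + \sqrt{w + \frac{3}{w}}} = \frac{1 + w}{w + \sqrt{w + \frac{3}{w}}}$)
$\left(-50\right) \left(-41\right) Y{\left(-10 \right)} = \left(-50\right) \left(-41\right) \frac{1 - 10}{-10 + \sqrt{-10 + \frac{3}{-10}}} = 2050 \frac{1}{-10 + \sqrt{-10 + 3 \left(- \frac{1}{10}\right)}} \left(-9\right) = 2050 \frac{1}{-10 + \sqrt{-10 - \frac{3}{10}}} \left(-9\right) = 2050 \frac{1}{-10 + \sqrt{- \frac{103}{10}}} \left(-9\right) = 2050 \frac{1}{-10 + \frac{i \sqrt{1030}}{10}} \left(-9\right) = 2050 \left(- \frac{9}{-10 + \frac{i \sqrt{1030}}{10}}\right) = - \frac{18450}{-10 + \frac{i \sqrt{1030}}{10}}$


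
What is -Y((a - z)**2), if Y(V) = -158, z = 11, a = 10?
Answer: 158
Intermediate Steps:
-Y((a - z)**2) = -1*(-158) = 158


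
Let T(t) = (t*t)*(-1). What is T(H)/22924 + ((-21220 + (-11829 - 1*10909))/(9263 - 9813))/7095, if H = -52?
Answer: -108454441/1016536125 ≈ -0.10669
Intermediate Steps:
T(t) = -t**2 (T(t) = t**2*(-1) = -t**2)
T(H)/22924 + ((-21220 + (-11829 - 1*10909))/(9263 - 9813))/7095 = -1*(-52)**2/22924 + ((-21220 + (-11829 - 1*10909))/(9263 - 9813))/7095 = -1*2704*(1/22924) + ((-21220 + (-11829 - 10909))/(-550))*(1/7095) = -2704*1/22924 + ((-21220 - 22738)*(-1/550))*(1/7095) = -676/5731 - 43958*(-1/550)*(1/7095) = -676/5731 + (21979/275)*(1/7095) = -676/5731 + 21979/1951125 = -108454441/1016536125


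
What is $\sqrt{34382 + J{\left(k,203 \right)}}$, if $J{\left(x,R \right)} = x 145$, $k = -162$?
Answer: $2 \sqrt{2723} \approx 104.36$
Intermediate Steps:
$J{\left(x,R \right)} = 145 x$
$\sqrt{34382 + J{\left(k,203 \right)}} = \sqrt{34382 + 145 \left(-162\right)} = \sqrt{34382 - 23490} = \sqrt{10892} = 2 \sqrt{2723}$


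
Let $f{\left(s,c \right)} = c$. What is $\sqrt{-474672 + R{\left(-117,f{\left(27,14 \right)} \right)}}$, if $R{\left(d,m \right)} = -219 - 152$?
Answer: $37 i \sqrt{347} \approx 689.23 i$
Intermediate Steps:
$R{\left(d,m \right)} = -371$ ($R{\left(d,m \right)} = -219 - 152 = -371$)
$\sqrt{-474672 + R{\left(-117,f{\left(27,14 \right)} \right)}} = \sqrt{-474672 - 371} = \sqrt{-475043} = 37 i \sqrt{347}$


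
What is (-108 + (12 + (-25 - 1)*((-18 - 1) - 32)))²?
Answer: 1512900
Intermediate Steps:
(-108 + (12 + (-25 - 1)*((-18 - 1) - 32)))² = (-108 + (12 - 26*(-19 - 32)))² = (-108 + (12 - 26*(-51)))² = (-108 + (12 + 1326))² = (-108 + 1338)² = 1230² = 1512900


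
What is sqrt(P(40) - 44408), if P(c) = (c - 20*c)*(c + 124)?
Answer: 2*I*sqrt(42262) ≈ 411.15*I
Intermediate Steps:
P(c) = -19*c*(124 + c) (P(c) = (-19*c)*(124 + c) = -19*c*(124 + c))
sqrt(P(40) - 44408) = sqrt(-19*40*(124 + 40) - 44408) = sqrt(-19*40*164 - 44408) = sqrt(-124640 - 44408) = sqrt(-169048) = 2*I*sqrt(42262)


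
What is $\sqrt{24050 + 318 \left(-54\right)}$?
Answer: $\sqrt{6878} \approx 82.934$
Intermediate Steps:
$\sqrt{24050 + 318 \left(-54\right)} = \sqrt{24050 - 17172} = \sqrt{6878}$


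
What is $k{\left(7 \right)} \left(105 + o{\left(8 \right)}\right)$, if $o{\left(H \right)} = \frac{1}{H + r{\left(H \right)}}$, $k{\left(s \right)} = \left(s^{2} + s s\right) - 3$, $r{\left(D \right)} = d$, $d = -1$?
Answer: $\frac{69920}{7} \approx 9988.6$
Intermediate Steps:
$r{\left(D \right)} = -1$
$k{\left(s \right)} = -3 + 2 s^{2}$ ($k{\left(s \right)} = \left(s^{2} + s^{2}\right) - 3 = 2 s^{2} - 3 = -3 + 2 s^{2}$)
$o{\left(H \right)} = \frac{1}{-1 + H}$ ($o{\left(H \right)} = \frac{1}{H - 1} = \frac{1}{-1 + H}$)
$k{\left(7 \right)} \left(105 + o{\left(8 \right)}\right) = \left(-3 + 2 \cdot 7^{2}\right) \left(105 + \frac{1}{-1 + 8}\right) = \left(-3 + 2 \cdot 49\right) \left(105 + \frac{1}{7}\right) = \left(-3 + 98\right) \left(105 + \frac{1}{7}\right) = 95 \cdot \frac{736}{7} = \frac{69920}{7}$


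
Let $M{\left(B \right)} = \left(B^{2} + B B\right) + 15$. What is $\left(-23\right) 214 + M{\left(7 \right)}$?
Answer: $-4809$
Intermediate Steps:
$M{\left(B \right)} = 15 + 2 B^{2}$ ($M{\left(B \right)} = \left(B^{2} + B^{2}\right) + 15 = 2 B^{2} + 15 = 15 + 2 B^{2}$)
$\left(-23\right) 214 + M{\left(7 \right)} = \left(-23\right) 214 + \left(15 + 2 \cdot 7^{2}\right) = -4922 + \left(15 + 2 \cdot 49\right) = -4922 + \left(15 + 98\right) = -4922 + 113 = -4809$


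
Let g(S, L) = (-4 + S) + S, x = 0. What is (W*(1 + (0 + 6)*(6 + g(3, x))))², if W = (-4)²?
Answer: 614656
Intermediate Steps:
g(S, L) = -4 + 2*S
W = 16
(W*(1 + (0 + 6)*(6 + g(3, x))))² = (16*(1 + (0 + 6)*(6 + (-4 + 2*3))))² = (16*(1 + 6*(6 + (-4 + 6))))² = (16*(1 + 6*(6 + 2)))² = (16*(1 + 6*8))² = (16*(1 + 48))² = (16*49)² = 784² = 614656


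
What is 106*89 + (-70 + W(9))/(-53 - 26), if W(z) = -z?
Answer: 9435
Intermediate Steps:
106*89 + (-70 + W(9))/(-53 - 26) = 106*89 + (-70 - 1*9)/(-53 - 26) = 9434 + (-70 - 9)/(-79) = 9434 - 79*(-1/79) = 9434 + 1 = 9435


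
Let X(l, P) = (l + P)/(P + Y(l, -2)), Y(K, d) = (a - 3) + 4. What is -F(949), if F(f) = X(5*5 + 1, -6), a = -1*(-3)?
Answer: 10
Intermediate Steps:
a = 3
Y(K, d) = 4 (Y(K, d) = (3 - 3) + 4 = 0 + 4 = 4)
X(l, P) = (P + l)/(4 + P) (X(l, P) = (l + P)/(P + 4) = (P + l)/(4 + P))
F(f) = -10 (F(f) = (-6 + (5*5 + 1))/(4 - 6) = (-6 + (25 + 1))/(-2) = -(-6 + 26)/2 = -1/2*20 = -10)
-F(949) = -1*(-10) = 10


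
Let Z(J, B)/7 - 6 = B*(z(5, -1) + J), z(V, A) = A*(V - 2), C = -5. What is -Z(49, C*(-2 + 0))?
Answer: -3262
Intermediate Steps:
z(V, A) = A*(-2 + V)
Z(J, B) = 42 + 7*B*(-3 + J) (Z(J, B) = 42 + 7*(B*(-(-2 + 5) + J)) = 42 + 7*(B*(-1*3 + J)) = 42 + 7*(B*(-3 + J)) = 42 + 7*B*(-3 + J))
-Z(49, C*(-2 + 0)) = -(42 - (-105)*(-2 + 0) + 7*(-5*(-2 + 0))*49) = -(42 - (-105)*(-2) + 7*(-5*(-2))*49) = -(42 - 21*10 + 7*10*49) = -(42 - 210 + 3430) = -1*3262 = -3262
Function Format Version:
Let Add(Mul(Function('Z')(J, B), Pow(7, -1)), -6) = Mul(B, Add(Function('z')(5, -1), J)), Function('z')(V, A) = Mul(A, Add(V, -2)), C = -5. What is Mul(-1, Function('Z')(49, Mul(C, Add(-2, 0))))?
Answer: -3262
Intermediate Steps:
Function('z')(V, A) = Mul(A, Add(-2, V))
Function('Z')(J, B) = Add(42, Mul(7, B, Add(-3, J))) (Function('Z')(J, B) = Add(42, Mul(7, Mul(B, Add(Mul(-1, Add(-2, 5)), J)))) = Add(42, Mul(7, Mul(B, Add(Mul(-1, 3), J)))) = Add(42, Mul(7, Mul(B, Add(-3, J)))) = Add(42, Mul(7, B, Add(-3, J))))
Mul(-1, Function('Z')(49, Mul(C, Add(-2, 0)))) = Mul(-1, Add(42, Mul(-21, Mul(-5, Add(-2, 0))), Mul(7, Mul(-5, Add(-2, 0)), 49))) = Mul(-1, Add(42, Mul(-21, Mul(-5, -2)), Mul(7, Mul(-5, -2), 49))) = Mul(-1, Add(42, Mul(-21, 10), Mul(7, 10, 49))) = Mul(-1, Add(42, -210, 3430)) = Mul(-1, 3262) = -3262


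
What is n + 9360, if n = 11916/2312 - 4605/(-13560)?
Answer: 2446791391/261256 ≈ 9365.5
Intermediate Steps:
n = 1435231/261256 (n = 11916*(1/2312) - 4605*(-1/13560) = 2979/578 + 307/904 = 1435231/261256 ≈ 5.4936)
n + 9360 = 1435231/261256 + 9360 = 2446791391/261256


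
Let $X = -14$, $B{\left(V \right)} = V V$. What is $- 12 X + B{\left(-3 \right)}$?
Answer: $177$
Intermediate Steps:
$B{\left(V \right)} = V^{2}$
$- 12 X + B{\left(-3 \right)} = \left(-12\right) \left(-14\right) + \left(-3\right)^{2} = 168 + 9 = 177$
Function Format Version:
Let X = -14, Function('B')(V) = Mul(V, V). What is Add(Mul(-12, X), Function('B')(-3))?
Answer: 177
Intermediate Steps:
Function('B')(V) = Pow(V, 2)
Add(Mul(-12, X), Function('B')(-3)) = Add(Mul(-12, -14), Pow(-3, 2)) = Add(168, 9) = 177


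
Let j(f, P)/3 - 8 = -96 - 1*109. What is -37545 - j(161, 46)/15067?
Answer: -565689924/15067 ≈ -37545.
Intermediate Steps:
j(f, P) = -591 (j(f, P) = 24 + 3*(-96 - 1*109) = 24 + 3*(-96 - 109) = 24 + 3*(-205) = 24 - 615 = -591)
-37545 - j(161, 46)/15067 = -37545 - (-591)/15067 = -37545 - 1*(-591/15067) = -37545 + 591/15067 = -565689924/15067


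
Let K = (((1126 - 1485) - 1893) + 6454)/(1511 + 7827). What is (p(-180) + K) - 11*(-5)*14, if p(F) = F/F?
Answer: 3601900/4669 ≈ 771.45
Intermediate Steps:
p(F) = 1
K = 2101/4669 (K = ((-359 - 1893) + 6454)/9338 = (-2252 + 6454)*(1/9338) = 4202*(1/9338) = 2101/4669 ≈ 0.44999)
(p(-180) + K) - 11*(-5)*14 = (1 + 2101/4669) - 11*(-5)*14 = 6770/4669 + 55*14 = 6770/4669 + 770 = 3601900/4669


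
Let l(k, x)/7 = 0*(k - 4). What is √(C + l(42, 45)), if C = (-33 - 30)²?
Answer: 63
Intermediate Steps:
l(k, x) = 0 (l(k, x) = 7*(0*(k - 4)) = 7*(0*(-4 + k)) = 7*0 = 0)
C = 3969 (C = (-63)² = 3969)
√(C + l(42, 45)) = √(3969 + 0) = √3969 = 63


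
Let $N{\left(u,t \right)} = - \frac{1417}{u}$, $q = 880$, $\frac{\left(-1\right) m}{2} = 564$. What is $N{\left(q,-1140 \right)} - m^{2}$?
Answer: $- \frac{1119699337}{880} \approx -1.2724 \cdot 10^{6}$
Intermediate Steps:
$m = -1128$ ($m = \left(-2\right) 564 = -1128$)
$N{\left(q,-1140 \right)} - m^{2} = - \frac{1417}{880} - \left(-1128\right)^{2} = \left(-1417\right) \frac{1}{880} - 1272384 = - \frac{1417}{880} - 1272384 = - \frac{1119699337}{880}$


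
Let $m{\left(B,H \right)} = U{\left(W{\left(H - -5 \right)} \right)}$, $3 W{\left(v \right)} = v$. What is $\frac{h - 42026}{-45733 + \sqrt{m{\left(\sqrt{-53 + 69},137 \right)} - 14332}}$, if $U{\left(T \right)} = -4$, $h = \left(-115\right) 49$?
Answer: $\frac{726560171}{697173875} + \frac{508384 i \sqrt{14}}{697173875} \approx 1.0422 + 0.0027284 i$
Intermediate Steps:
$h = -5635$
$W{\left(v \right)} = \frac{v}{3}$
$m{\left(B,H \right)} = -4$
$\frac{h - 42026}{-45733 + \sqrt{m{\left(\sqrt{-53 + 69},137 \right)} - 14332}} = \frac{-5635 - 42026}{-45733 + \sqrt{-4 - 14332}} = - \frac{47661}{-45733 + \sqrt{-14336}} = - \frac{47661}{-45733 + 32 i \sqrt{14}}$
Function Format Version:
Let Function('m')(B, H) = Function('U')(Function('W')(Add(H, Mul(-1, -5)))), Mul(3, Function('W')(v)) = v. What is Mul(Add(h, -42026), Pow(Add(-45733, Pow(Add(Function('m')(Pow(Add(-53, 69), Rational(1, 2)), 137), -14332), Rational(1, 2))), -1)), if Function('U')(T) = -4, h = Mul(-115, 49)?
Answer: Add(Rational(726560171, 697173875), Mul(Rational(508384, 697173875), I, Pow(14, Rational(1, 2)))) ≈ Add(1.0422, Mul(0.0027284, I))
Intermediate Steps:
h = -5635
Function('W')(v) = Mul(Rational(1, 3), v)
Function('m')(B, H) = -4
Mul(Add(h, -42026), Pow(Add(-45733, Pow(Add(Function('m')(Pow(Add(-53, 69), Rational(1, 2)), 137), -14332), Rational(1, 2))), -1)) = Mul(Add(-5635, -42026), Pow(Add(-45733, Pow(Add(-4, -14332), Rational(1, 2))), -1)) = Mul(-47661, Pow(Add(-45733, Pow(-14336, Rational(1, 2))), -1)) = Mul(-47661, Pow(Add(-45733, Mul(32, I, Pow(14, Rational(1, 2)))), -1))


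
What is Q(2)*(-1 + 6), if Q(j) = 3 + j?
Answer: 25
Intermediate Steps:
Q(2)*(-1 + 6) = (3 + 2)*(-1 + 6) = 5*5 = 25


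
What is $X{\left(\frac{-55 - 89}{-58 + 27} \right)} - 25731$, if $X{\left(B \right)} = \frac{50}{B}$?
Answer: $- \frac{1851857}{72} \approx -25720.0$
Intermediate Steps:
$X{\left(\frac{-55 - 89}{-58 + 27} \right)} - 25731 = \frac{50}{\left(-55 - 89\right) \frac{1}{-58 + 27}} - 25731 = \frac{50}{\left(-144\right) \frac{1}{-31}} - 25731 = \frac{50}{\left(-144\right) \left(- \frac{1}{31}\right)} - 25731 = \frac{50}{\frac{144}{31}} - 25731 = 50 \cdot \frac{31}{144} - 25731 = \frac{775}{72} - 25731 = - \frac{1851857}{72}$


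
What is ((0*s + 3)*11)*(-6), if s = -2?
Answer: -198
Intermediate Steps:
((0*s + 3)*11)*(-6) = ((0*(-2) + 3)*11)*(-6) = ((0 + 3)*11)*(-6) = (3*11)*(-6) = 33*(-6) = -198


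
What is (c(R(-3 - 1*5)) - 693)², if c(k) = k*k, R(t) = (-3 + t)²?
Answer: 194546704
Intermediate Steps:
c(k) = k²
(c(R(-3 - 1*5)) - 693)² = (((-3 + (-3 - 1*5))²)² - 693)² = (((-3 + (-3 - 5))²)² - 693)² = (((-3 - 8)²)² - 693)² = (((-11)²)² - 693)² = (121² - 693)² = (14641 - 693)² = 13948² = 194546704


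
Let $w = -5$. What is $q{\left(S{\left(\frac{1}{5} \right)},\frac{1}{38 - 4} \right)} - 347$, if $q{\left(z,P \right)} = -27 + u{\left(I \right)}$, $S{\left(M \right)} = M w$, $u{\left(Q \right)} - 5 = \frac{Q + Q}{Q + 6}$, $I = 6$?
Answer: $-368$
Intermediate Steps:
$u{\left(Q \right)} = 5 + \frac{2 Q}{6 + Q}$ ($u{\left(Q \right)} = 5 + \frac{Q + Q}{Q + 6} = 5 + \frac{2 Q}{6 + Q}$)
$S{\left(M \right)} = - 5 M$ ($S{\left(M \right)} = M \left(-5\right) = - 5 M$)
$q{\left(z,P \right)} = -21$ ($q{\left(z,P \right)} = -27 + \frac{30 + 7 \cdot 6}{6 + 6} = -27 + \frac{30 + 42}{12} = -27 + \frac{1}{12} \cdot 72 = -27 + 6 = -21$)
$q{\left(S{\left(\frac{1}{5} \right)},\frac{1}{38 - 4} \right)} - 347 = -21 - 347 = -368$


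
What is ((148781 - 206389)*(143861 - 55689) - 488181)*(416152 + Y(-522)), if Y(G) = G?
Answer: -2111359151631910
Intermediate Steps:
((148781 - 206389)*(143861 - 55689) - 488181)*(416152 + Y(-522)) = ((148781 - 206389)*(143861 - 55689) - 488181)*(416152 - 522) = (-57608*88172 - 488181)*415630 = (-5079412576 - 488181)*415630 = -5079900757*415630 = -2111359151631910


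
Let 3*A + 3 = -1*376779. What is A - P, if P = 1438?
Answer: -127032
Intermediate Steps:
A = -125594 (A = -1 + (-1*376779)/3 = -1 + (⅓)*(-376779) = -1 - 125593 = -125594)
A - P = -125594 - 1*1438 = -125594 - 1438 = -127032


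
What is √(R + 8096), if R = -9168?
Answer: 4*I*√67 ≈ 32.741*I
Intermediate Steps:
√(R + 8096) = √(-9168 + 8096) = √(-1072) = 4*I*√67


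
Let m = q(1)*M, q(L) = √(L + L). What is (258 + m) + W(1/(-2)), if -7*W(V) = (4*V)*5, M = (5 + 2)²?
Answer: 1816/7 + 49*√2 ≈ 328.73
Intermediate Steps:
q(L) = √2*√L (q(L) = √(2*L) = √2*√L)
M = 49 (M = 7² = 49)
W(V) = -20*V/7 (W(V) = -4*V*5/7 = -20*V/7)
m = 49*√2 (m = (√2*√1)*49 = (√2*1)*49 = √2*49 = 49*√2 ≈ 69.297)
(258 + m) + W(1/(-2)) = (258 + 49*√2) - 20/7/(-2) = (258 + 49*√2) - 20/7*(-½) = (258 + 49*√2) + 10/7 = 1816/7 + 49*√2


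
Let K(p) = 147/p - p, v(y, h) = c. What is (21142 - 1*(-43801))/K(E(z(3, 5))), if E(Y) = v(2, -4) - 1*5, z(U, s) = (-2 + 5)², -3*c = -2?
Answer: -2532777/1154 ≈ -2194.8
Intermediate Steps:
c = ⅔ (c = -⅓*(-2) = ⅔ ≈ 0.66667)
v(y, h) = ⅔
z(U, s) = 9 (z(U, s) = 3² = 9)
E(Y) = -13/3 (E(Y) = ⅔ - 1*5 = ⅔ - 5 = -13/3)
K(p) = -p + 147/p
(21142 - 1*(-43801))/K(E(z(3, 5))) = (21142 - 1*(-43801))/(-1*(-13/3) + 147/(-13/3)) = (21142 + 43801)/(13/3 + 147*(-3/13)) = 64943/(13/3 - 441/13) = 64943/(-1154/39) = 64943*(-39/1154) = -2532777/1154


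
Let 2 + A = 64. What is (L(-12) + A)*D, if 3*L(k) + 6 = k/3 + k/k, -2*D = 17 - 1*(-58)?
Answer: -4425/2 ≈ -2212.5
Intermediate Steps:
A = 62 (A = -2 + 64 = 62)
D = -75/2 (D = -(17 - 1*(-58))/2 = -(17 + 58)/2 = -1/2*75 = -75/2 ≈ -37.500)
L(k) = -5/3 + k/9 (L(k) = -2 + (k/3 + k/k)/3 = -2 + (k*(1/3) + 1)/3 = -2 + (k/3 + 1)/3 = -2 + (1 + k/3)/3 = -2 + (1/3 + k/9) = -5/3 + k/9)
(L(-12) + A)*D = ((-5/3 + (1/9)*(-12)) + 62)*(-75/2) = ((-5/3 - 4/3) + 62)*(-75/2) = (-3 + 62)*(-75/2) = 59*(-75/2) = -4425/2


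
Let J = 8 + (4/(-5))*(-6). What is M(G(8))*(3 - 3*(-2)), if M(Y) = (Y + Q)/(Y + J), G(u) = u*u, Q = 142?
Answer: 1545/64 ≈ 24.141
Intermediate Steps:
G(u) = u²
J = 64/5 (J = 8 + (4*(-⅕))*(-6) = 8 - ⅘*(-6) = 8 + 24/5 = 64/5 ≈ 12.800)
M(Y) = (142 + Y)/(64/5 + Y) (M(Y) = (Y + 142)/(Y + 64/5) = (142 + Y)/(64/5 + Y))
M(G(8))*(3 - 3*(-2)) = (5*(142 + 8²)/(64 + 5*8²))*(3 - 3*(-2)) = (5*(142 + 64)/(64 + 5*64))*(3 + 6) = (5*206/(64 + 320))*9 = (5*206/384)*9 = (5*(1/384)*206)*9 = (515/192)*9 = 1545/64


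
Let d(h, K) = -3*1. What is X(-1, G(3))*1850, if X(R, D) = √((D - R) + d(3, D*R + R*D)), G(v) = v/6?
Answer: 925*I*√6 ≈ 2265.8*I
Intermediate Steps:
G(v) = v/6 (G(v) = v*(⅙) = v/6)
d(h, K) = -3
X(R, D) = √(-3 + D - R) (X(R, D) = √((D - R) - 3) = √(-3 + D - R))
X(-1, G(3))*1850 = √(-3 + (⅙)*3 - 1*(-1))*1850 = √(-3 + ½ + 1)*1850 = √(-3/2)*1850 = (I*√6/2)*1850 = 925*I*√6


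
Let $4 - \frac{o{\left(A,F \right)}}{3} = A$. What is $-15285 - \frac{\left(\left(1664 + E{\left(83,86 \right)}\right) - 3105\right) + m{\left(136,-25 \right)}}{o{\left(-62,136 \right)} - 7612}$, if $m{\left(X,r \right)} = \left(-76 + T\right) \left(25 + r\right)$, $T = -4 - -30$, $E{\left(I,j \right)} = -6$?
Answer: $- \frac{113324437}{7414} \approx -15285.0$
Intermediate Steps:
$T = 26$ ($T = -4 + 30 = 26$)
$o{\left(A,F \right)} = 12 - 3 A$
$m{\left(X,r \right)} = -1250 - 50 r$ ($m{\left(X,r \right)} = \left(-76 + 26\right) \left(25 + r\right) = - 50 \left(25 + r\right) = -1250 - 50 r$)
$-15285 - \frac{\left(\left(1664 + E{\left(83,86 \right)}\right) - 3105\right) + m{\left(136,-25 \right)}}{o{\left(-62,136 \right)} - 7612} = -15285 - \frac{\left(\left(1664 - 6\right) - 3105\right) - 0}{\left(12 - -186\right) - 7612} = -15285 - \frac{\left(1658 - 3105\right) + \left(-1250 + 1250\right)}{\left(12 + 186\right) - 7612} = -15285 - \frac{-1447 + 0}{198 - 7612} = -15285 - - \frac{1447}{-7414} = -15285 - \left(-1447\right) \left(- \frac{1}{7414}\right) = -15285 - \frac{1447}{7414} = - \frac{113324437}{7414}$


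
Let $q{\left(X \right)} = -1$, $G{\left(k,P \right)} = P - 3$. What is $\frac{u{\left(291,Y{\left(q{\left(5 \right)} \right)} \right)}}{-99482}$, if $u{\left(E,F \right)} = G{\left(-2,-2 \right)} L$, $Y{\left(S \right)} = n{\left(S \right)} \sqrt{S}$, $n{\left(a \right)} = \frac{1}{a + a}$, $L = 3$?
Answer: $\frac{15}{99482} \approx 0.00015078$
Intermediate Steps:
$G{\left(k,P \right)} = -3 + P$ ($G{\left(k,P \right)} = P - 3 = -3 + P$)
$n{\left(a \right)} = \frac{1}{2 a}$
$Y{\left(S \right)} = \frac{1}{2 \sqrt{S}}$ ($Y{\left(S \right)} = \frac{1}{2 S} \sqrt{S} = \frac{1}{2 \sqrt{S}}$)
$u{\left(E,F \right)} = -15$ ($u{\left(E,F \right)} = \left(-3 - 2\right) 3 = \left(-5\right) 3 = -15$)
$\frac{u{\left(291,Y{\left(q{\left(5 \right)} \right)} \right)}}{-99482} = - \frac{15}{-99482} = \left(-15\right) \left(- \frac{1}{99482}\right) = \frac{15}{99482}$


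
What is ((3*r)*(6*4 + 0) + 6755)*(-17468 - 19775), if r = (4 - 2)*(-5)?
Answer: -224761505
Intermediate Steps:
r = -10 (r = 2*(-5) = -10)
((3*r)*(6*4 + 0) + 6755)*(-17468 - 19775) = ((3*(-10))*(6*4 + 0) + 6755)*(-17468 - 19775) = (-30*(24 + 0) + 6755)*(-37243) = (-30*24 + 6755)*(-37243) = (-720 + 6755)*(-37243) = 6035*(-37243) = -224761505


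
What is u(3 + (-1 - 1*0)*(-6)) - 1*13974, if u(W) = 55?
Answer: -13919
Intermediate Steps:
u(3 + (-1 - 1*0)*(-6)) - 1*13974 = 55 - 1*13974 = 55 - 13974 = -13919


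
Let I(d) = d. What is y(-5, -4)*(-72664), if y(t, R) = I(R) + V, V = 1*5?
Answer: -72664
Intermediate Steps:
V = 5
y(t, R) = 5 + R (y(t, R) = R + 5 = 5 + R)
y(-5, -4)*(-72664) = (5 - 4)*(-72664) = 1*(-72664) = -72664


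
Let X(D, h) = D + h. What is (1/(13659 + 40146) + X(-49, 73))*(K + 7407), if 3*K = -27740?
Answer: -7126800599/161415 ≈ -44152.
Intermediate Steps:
K = -27740/3 (K = (⅓)*(-27740) = -27740/3 ≈ -9246.7)
(1/(13659 + 40146) + X(-49, 73))*(K + 7407) = (1/(13659 + 40146) + (-49 + 73))*(-27740/3 + 7407) = (1/53805 + 24)*(-5519/3) = (1291321/53805)*(-5519/3) = -7126800599/161415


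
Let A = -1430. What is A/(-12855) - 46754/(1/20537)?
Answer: -2468640514472/2571 ≈ -9.6019e+8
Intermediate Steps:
A/(-12855) - 46754/(1/20537) = -1430/(-12855) - 46754/(1/20537) = -1430*(-1/12855) - 46754/1/20537 = 286/2571 - 46754*20537 = 286/2571 - 960186898 = -2468640514472/2571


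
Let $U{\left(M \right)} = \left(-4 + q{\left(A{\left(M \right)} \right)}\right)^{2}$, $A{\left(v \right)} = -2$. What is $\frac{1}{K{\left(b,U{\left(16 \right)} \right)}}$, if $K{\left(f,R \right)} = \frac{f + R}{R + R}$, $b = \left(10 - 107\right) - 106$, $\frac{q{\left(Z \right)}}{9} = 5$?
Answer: $\frac{1681}{739} \approx 2.2747$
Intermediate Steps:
$q{\left(Z \right)} = 45$ ($q{\left(Z \right)} = 9 \cdot 5 = 45$)
$b = -203$ ($b = -97 - 106 = -203$)
$U{\left(M \right)} = 1681$ ($U{\left(M \right)} = \left(-4 + 45\right)^{2} = 41^{2} = 1681$)
$K{\left(f,R \right)} = \frac{R + f}{2 R}$
$\frac{1}{K{\left(b,U{\left(16 \right)} \right)}} = \frac{1}{\frac{1}{2} \cdot \frac{1}{1681} \left(1681 - 203\right)} = \frac{1}{\frac{1}{2} \cdot \frac{1}{1681} \cdot 1478} = \frac{1}{\frac{739}{1681}} = \frac{1681}{739}$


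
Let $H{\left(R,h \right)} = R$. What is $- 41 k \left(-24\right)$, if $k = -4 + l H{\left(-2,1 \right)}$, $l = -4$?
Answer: $3936$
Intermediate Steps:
$k = 4$ ($k = -4 - -8 = -4 + 8 = 4$)
$- 41 k \left(-24\right) = \left(-41\right) 4 \left(-24\right) = \left(-164\right) \left(-24\right) = 3936$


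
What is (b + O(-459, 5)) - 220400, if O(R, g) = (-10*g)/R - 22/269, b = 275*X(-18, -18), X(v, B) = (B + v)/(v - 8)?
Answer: -353157884174/1605123 ≈ -2.2002e+5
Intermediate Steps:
X(v, B) = (B + v)/(-8 + v)
b = 4950/13 (b = 275*((-18 - 18)/(-8 - 18)) = 275*(-36/(-26)) = 275*(-1/26*(-36)) = 275*(18/13) = 4950/13 ≈ 380.77)
O(R, g) = -22/269 - 10*g/R (O(R, g) = -10*g/R - 22*1/269 = -10*g/R - 22/269 = -22/269 - 10*g/R)
(b + O(-459, 5)) - 220400 = (4950/13 + (-22/269 - 10*5/(-459))) - 220400 = (4950/13 + (-22/269 - 10*5*(-1/459))) - 220400 = (4950/13 + (-22/269 + 50/459)) - 220400 = (4950/13 + 3352/123471) - 220400 = 611225026/1605123 - 220400 = -353157884174/1605123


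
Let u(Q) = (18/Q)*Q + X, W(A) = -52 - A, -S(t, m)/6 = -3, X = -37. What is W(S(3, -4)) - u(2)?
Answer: -51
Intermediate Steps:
S(t, m) = 18 (S(t, m) = -6*(-3) = 18)
u(Q) = -19 (u(Q) = (18/Q)*Q - 37 = 18 - 37 = -19)
W(S(3, -4)) - u(2) = (-52 - 1*18) - 1*(-19) = (-52 - 18) + 19 = -70 + 19 = -51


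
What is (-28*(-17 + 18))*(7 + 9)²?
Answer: -7168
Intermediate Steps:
(-28*(-17 + 18))*(7 + 9)² = -28*1*16² = -28*256 = -7168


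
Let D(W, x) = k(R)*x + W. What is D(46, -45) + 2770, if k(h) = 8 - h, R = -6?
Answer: 2186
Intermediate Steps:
D(W, x) = W + 14*x (D(W, x) = (8 - 1*(-6))*x + W = (8 + 6)*x + W = 14*x + W = W + 14*x)
D(46, -45) + 2770 = (46 + 14*(-45)) + 2770 = (46 - 630) + 2770 = -584 + 2770 = 2186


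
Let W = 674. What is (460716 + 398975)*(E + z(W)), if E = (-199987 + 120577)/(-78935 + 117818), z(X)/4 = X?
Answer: 30017302796726/12961 ≈ 2.3160e+9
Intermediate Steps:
z(X) = 4*X
E = -26470/12961 (E = -79410/38883 = -79410*1/38883 = -26470/12961 ≈ -2.0423)
(460716 + 398975)*(E + z(W)) = (460716 + 398975)*(-26470/12961 + 4*674) = 859691*(-26470/12961 + 2696) = 859691*(34916386/12961) = 30017302796726/12961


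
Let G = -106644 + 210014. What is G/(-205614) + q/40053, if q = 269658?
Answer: 8550863567/1372576257 ≈ 6.2298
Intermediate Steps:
G = 103370
G/(-205614) + q/40053 = 103370/(-205614) + 269658/40053 = 103370*(-1/205614) + 269658*(1/40053) = -51685/102807 + 89886/13351 = 8550863567/1372576257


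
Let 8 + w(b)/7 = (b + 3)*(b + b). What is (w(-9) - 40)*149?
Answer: 98340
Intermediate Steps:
w(b) = -56 + 14*b*(3 + b) (w(b) = -56 + 7*((b + 3)*(b + b)) = -56 + 7*((3 + b)*(2*b)) = -56 + 7*(2*b*(3 + b)) = -56 + 14*b*(3 + b))
(w(-9) - 40)*149 = ((-56 + 14*(-9)² + 42*(-9)) - 40)*149 = ((-56 + 14*81 - 378) - 40)*149 = ((-56 + 1134 - 378) - 40)*149 = (700 - 40)*149 = 660*149 = 98340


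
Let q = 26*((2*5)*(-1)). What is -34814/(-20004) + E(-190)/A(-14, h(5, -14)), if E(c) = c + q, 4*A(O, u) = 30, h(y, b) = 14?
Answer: -582713/10002 ≈ -58.260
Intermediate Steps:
A(O, u) = 15/2 (A(O, u) = (¼)*30 = 15/2)
q = -260 (q = 26*(10*(-1)) = 26*(-10) = -260)
E(c) = -260 + c (E(c) = c - 260 = -260 + c)
-34814/(-20004) + E(-190)/A(-14, h(5, -14)) = -34814/(-20004) + (-260 - 190)/(15/2) = -34814*(-1/20004) - 450*2/15 = 17407/10002 - 60 = -582713/10002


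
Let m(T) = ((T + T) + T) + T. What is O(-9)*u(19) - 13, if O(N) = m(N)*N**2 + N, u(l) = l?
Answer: -55588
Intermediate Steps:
m(T) = 4*T (m(T) = (2*T + T) + T = 3*T + T = 4*T)
O(N) = N + 4*N**3 (O(N) = (4*N)*N**2 + N = 4*N**3 + N = N + 4*N**3)
O(-9)*u(19) - 13 = (-9 + 4*(-9)**3)*19 - 13 = (-9 + 4*(-729))*19 - 13 = (-9 - 2916)*19 - 13 = -2925*19 - 13 = -55575 - 13 = -55588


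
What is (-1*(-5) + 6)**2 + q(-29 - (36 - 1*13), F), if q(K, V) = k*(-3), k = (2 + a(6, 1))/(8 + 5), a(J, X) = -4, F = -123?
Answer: 1579/13 ≈ 121.46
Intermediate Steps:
k = -2/13 (k = (2 - 4)/(8 + 5) = -2/13 ≈ -0.15385)
q(K, V) = 6/13 (q(K, V) = -2/13*(-3) = 6/13)
(-1*(-5) + 6)**2 + q(-29 - (36 - 1*13), F) = (-1*(-5) + 6)**2 + 6/13 = (5 + 6)**2 + 6/13 = 11**2 + 6/13 = 121 + 6/13 = 1579/13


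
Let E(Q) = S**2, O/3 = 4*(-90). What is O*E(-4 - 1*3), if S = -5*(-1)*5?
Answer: -675000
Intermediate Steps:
O = -1080 (O = 3*(4*(-90)) = 3*(-360) = -1080)
S = 25 (S = 5*5 = 25)
E(Q) = 625 (E(Q) = 25**2 = 625)
O*E(-4 - 1*3) = -1080*625 = -675000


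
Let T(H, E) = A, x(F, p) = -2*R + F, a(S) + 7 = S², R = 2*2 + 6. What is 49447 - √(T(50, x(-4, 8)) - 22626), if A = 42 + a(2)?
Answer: 49447 - I*√22587 ≈ 49447.0 - 150.29*I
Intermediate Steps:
R = 10 (R = 4 + 6 = 10)
a(S) = -7 + S²
x(F, p) = -20 + F (x(F, p) = -2*10 + F = -20 + F)
A = 39 (A = 42 + (-7 + 2²) = 42 + (-7 + 4) = 42 - 3 = 39)
T(H, E) = 39
49447 - √(T(50, x(-4, 8)) - 22626) = 49447 - √(39 - 22626) = 49447 - √(-22587) = 49447 - I*√22587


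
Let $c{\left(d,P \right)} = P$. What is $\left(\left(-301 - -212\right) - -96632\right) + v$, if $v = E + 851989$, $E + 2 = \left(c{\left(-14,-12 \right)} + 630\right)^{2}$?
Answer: $1330454$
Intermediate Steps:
$E = 381922$ ($E = -2 + \left(-12 + 630\right)^{2} = -2 + 618^{2} = -2 + 381924 = 381922$)
$v = 1233911$ ($v = 381922 + 851989 = 1233911$)
$\left(\left(-301 - -212\right) - -96632\right) + v = \left(\left(-301 - -212\right) - -96632\right) + 1233911 = \left(\left(-301 + 212\right) + 96632\right) + 1233911 = \left(-89 + 96632\right) + 1233911 = 96543 + 1233911 = 1330454$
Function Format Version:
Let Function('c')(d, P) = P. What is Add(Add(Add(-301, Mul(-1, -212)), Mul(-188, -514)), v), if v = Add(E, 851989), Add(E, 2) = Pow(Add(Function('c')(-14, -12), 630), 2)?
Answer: 1330454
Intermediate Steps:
E = 381922 (E = Add(-2, Pow(Add(-12, 630), 2)) = Add(-2, Pow(618, 2)) = Add(-2, 381924) = 381922)
v = 1233911 (v = Add(381922, 851989) = 1233911)
Add(Add(Add(-301, Mul(-1, -212)), Mul(-188, -514)), v) = Add(Add(Add(-301, Mul(-1, -212)), Mul(-188, -514)), 1233911) = Add(Add(Add(-301, 212), 96632), 1233911) = Add(Add(-89, 96632), 1233911) = Add(96543, 1233911) = 1330454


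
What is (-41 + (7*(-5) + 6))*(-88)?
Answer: 6160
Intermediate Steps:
(-41 + (7*(-5) + 6))*(-88) = (-41 + (-35 + 6))*(-88) = (-41 - 29)*(-88) = -70*(-88) = 6160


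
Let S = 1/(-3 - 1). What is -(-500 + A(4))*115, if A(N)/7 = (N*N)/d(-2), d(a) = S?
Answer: 109020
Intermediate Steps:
S = -1/4 (S = 1/(-4) = -1/4 ≈ -0.25000)
d(a) = -1/4
A(N) = -28*N**2 (A(N) = 7*((N*N)/(-1/4)) = 7*(N**2*(-4)) = 7*(-4*N**2) = -28*N**2)
-(-500 + A(4))*115 = -(-500 - 28*4**2)*115 = -(-500 - 28*16)*115 = -(-500 - 448)*115 = -(-948)*115 = -1*(-109020) = 109020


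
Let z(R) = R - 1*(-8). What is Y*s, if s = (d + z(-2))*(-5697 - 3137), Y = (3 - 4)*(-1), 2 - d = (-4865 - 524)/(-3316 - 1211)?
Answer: -272325718/4527 ≈ -60156.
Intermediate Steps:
z(R) = 8 + R (z(R) = R + 8 = 8 + R)
d = 3665/4527 (d = 2 - (-4865 - 524)/(-3316 - 1211) = 2 - (-5389)/(-4527) = 2 - (-5389)*(-1)/4527 = 2 - 1*5389/4527 = 2 - 5389/4527 = 3665/4527 ≈ 0.80959)
Y = 1 (Y = -1*(-1) = 1)
s = -272325718/4527 (s = (3665/4527 + (8 - 2))*(-5697 - 3137) = (3665/4527 + 6)*(-8834) = (30827/4527)*(-8834) = -272325718/4527 ≈ -60156.)
Y*s = 1*(-272325718/4527) = -272325718/4527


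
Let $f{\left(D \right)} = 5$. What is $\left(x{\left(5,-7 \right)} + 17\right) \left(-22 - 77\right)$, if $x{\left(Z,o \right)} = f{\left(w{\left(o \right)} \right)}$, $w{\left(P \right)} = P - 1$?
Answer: $-2178$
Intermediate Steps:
$w{\left(P \right)} = -1 + P$ ($w{\left(P \right)} = P - 1 = -1 + P$)
$x{\left(Z,o \right)} = 5$
$\left(x{\left(5,-7 \right)} + 17\right) \left(-22 - 77\right) = \left(5 + 17\right) \left(-22 - 77\right) = 22 \left(-99\right) = -2178$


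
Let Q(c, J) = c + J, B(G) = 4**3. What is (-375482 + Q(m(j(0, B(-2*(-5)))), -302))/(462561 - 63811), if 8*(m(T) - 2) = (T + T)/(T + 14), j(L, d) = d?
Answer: -1465549/1555125 ≈ -0.94240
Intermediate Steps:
B(G) = 64
m(T) = 2 + T/(4*(14 + T)) (m(T) = 2 + ((T + T)/(T + 14))/8 = 2 + ((2*T)/(14 + T))/8 = 2 + (2*T/(14 + T))/8 = 2 + T/(4*(14 + T)))
Q(c, J) = J + c
(-375482 + Q(m(j(0, B(-2*(-5)))), -302))/(462561 - 63811) = (-375482 + (-302 + (112 + 9*64)/(4*(14 + 64))))/(462561 - 63811) = (-375482 + (-302 + (1/4)*(112 + 576)/78))/398750 = (-375482 + (-302 + (1/4)*(1/78)*688))*(1/398750) = (-375482 + (-302 + 86/39))*(1/398750) = (-375482 - 11692/39)*(1/398750) = -14655490/39*1/398750 = -1465549/1555125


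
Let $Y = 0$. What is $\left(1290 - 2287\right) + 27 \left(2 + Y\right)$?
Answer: $-943$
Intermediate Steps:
$\left(1290 - 2287\right) + 27 \left(2 + Y\right) = \left(1290 - 2287\right) + 27 \left(2 + 0\right) = -997 + 27 \cdot 2 = -997 + 54 = -943$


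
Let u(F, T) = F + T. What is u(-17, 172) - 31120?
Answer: -30965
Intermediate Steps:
u(-17, 172) - 31120 = (-17 + 172) - 31120 = 155 - 31120 = -30965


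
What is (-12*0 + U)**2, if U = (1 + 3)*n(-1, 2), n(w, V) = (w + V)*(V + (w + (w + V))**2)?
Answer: 64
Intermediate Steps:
n(w, V) = (V + w)*(V + (V + 2*w)**2) (n(w, V) = (V + w)*(V + (w + (V + w))**2) = (V + w)*(V + (V + 2*w)**2))
U = 8 (U = (1 + 3)*(2**2 + 2*(-1) + 2*(2 + 2*(-1))**2 - (2 + 2*(-1))**2) = 4*(4 - 2 + 2*(2 - 2)**2 - (2 - 2)**2) = 4*(4 - 2 + 2*0**2 - 1*0**2) = 4*(4 - 2 + 2*0 - 1*0) = 4*(4 - 2 + 0 + 0) = 4*2 = 8)
(-12*0 + U)**2 = (-12*0 + 8)**2 = (0 + 8)**2 = 8**2 = 64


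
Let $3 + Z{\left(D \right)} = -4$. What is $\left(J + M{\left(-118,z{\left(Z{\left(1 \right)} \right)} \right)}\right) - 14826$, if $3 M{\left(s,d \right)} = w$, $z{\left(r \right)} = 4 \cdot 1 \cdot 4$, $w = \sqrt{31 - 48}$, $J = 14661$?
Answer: $-165 + \frac{i \sqrt{17}}{3} \approx -165.0 + 1.3744 i$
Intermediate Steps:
$Z{\left(D \right)} = -7$ ($Z{\left(D \right)} = -3 - 4 = -7$)
$w = i \sqrt{17}$ ($w = \sqrt{-17} = i \sqrt{17} \approx 4.1231 i$)
$z{\left(r \right)} = 16$ ($z{\left(r \right)} = 4 \cdot 4 = 16$)
$M{\left(s,d \right)} = \frac{i \sqrt{17}}{3}$
$\left(J + M{\left(-118,z{\left(Z{\left(1 \right)} \right)} \right)}\right) - 14826 = \left(14661 + \frac{i \sqrt{17}}{3}\right) - 14826 = -165 + \frac{i \sqrt{17}}{3}$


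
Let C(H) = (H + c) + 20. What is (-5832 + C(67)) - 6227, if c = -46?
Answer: -12018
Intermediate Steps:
C(H) = -26 + H (C(H) = (H - 46) + 20 = (-46 + H) + 20 = -26 + H)
(-5832 + C(67)) - 6227 = (-5832 + (-26 + 67)) - 6227 = (-5832 + 41) - 6227 = -5791 - 6227 = -12018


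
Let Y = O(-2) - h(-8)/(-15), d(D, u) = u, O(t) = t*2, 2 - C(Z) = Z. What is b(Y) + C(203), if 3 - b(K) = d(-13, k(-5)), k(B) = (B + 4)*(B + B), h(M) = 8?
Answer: -208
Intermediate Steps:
C(Z) = 2 - Z
O(t) = 2*t
k(B) = 2*B*(4 + B) (k(B) = (4 + B)*(2*B) = 2*B*(4 + B))
Y = -52/15 (Y = 2*(-2) - 8/(-15) = -4 - 8*(-1)/15 = -4 - 1*(-8/15) = -4 + 8/15 = -52/15 ≈ -3.4667)
b(K) = -7 (b(K) = 3 - 2*(-5)*(4 - 5) = 3 - 2*(-5)*(-1) = 3 - 1*10 = 3 - 10 = -7)
b(Y) + C(203) = -7 + (2 - 1*203) = -7 + (2 - 203) = -7 - 201 = -208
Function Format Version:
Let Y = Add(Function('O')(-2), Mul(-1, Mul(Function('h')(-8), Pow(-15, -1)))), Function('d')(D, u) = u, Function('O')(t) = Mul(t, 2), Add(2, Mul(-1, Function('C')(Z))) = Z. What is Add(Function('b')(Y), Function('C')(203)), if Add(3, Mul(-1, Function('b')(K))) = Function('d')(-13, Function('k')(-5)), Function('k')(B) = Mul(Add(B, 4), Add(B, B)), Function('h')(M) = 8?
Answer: -208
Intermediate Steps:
Function('C')(Z) = Add(2, Mul(-1, Z))
Function('O')(t) = Mul(2, t)
Function('k')(B) = Mul(2, B, Add(4, B)) (Function('k')(B) = Mul(Add(4, B), Mul(2, B)) = Mul(2, B, Add(4, B)))
Y = Rational(-52, 15) (Y = Add(Mul(2, -2), Mul(-1, Mul(8, Pow(-15, -1)))) = Add(-4, Mul(-1, Mul(8, Rational(-1, 15)))) = Add(-4, Mul(-1, Rational(-8, 15))) = Add(-4, Rational(8, 15)) = Rational(-52, 15) ≈ -3.4667)
Function('b')(K) = -7 (Function('b')(K) = Add(3, Mul(-1, Mul(2, -5, Add(4, -5)))) = Add(3, Mul(-1, Mul(2, -5, -1))) = Add(3, Mul(-1, 10)) = Add(3, -10) = -7)
Add(Function('b')(Y), Function('C')(203)) = Add(-7, Add(2, Mul(-1, 203))) = Add(-7, Add(2, -203)) = Add(-7, -201) = -208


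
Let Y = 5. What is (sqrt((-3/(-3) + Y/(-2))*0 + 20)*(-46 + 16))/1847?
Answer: -60*sqrt(5)/1847 ≈ -0.072639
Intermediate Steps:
(sqrt((-3/(-3) + Y/(-2))*0 + 20)*(-46 + 16))/1847 = (sqrt((-3/(-3) + 5/(-2))*0 + 20)*(-46 + 16))/1847 = (sqrt((-3*(-1/3) + 5*(-1/2))*0 + 20)*(-30))*(1/1847) = (sqrt((1 - 5/2)*0 + 20)*(-30))*(1/1847) = (sqrt(-3/2*0 + 20)*(-30))*(1/1847) = (sqrt(0 + 20)*(-30))*(1/1847) = (sqrt(20)*(-30))*(1/1847) = ((2*sqrt(5))*(-30))*(1/1847) = -60*sqrt(5)*(1/1847) = -60*sqrt(5)/1847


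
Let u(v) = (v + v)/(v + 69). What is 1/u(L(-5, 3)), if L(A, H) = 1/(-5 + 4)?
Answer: -34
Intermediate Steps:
L(A, H) = -1 (L(A, H) = 1/(-1) = -1)
u(v) = 2*v/(69 + v) (u(v) = (2*v)/(69 + v) = 2*v/(69 + v))
1/u(L(-5, 3)) = 1/(2*(-1)/(69 - 1)) = 1/(2*(-1)/68) = 1/(2*(-1)*(1/68)) = 1/(-1/34) = -34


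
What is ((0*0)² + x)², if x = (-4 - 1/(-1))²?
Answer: 81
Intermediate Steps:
x = 9 (x = (-4 - 1*(-1))² = (-4 + 1)² = (-3)² = 9)
((0*0)² + x)² = ((0*0)² + 9)² = (0² + 9)² = (0 + 9)² = 9² = 81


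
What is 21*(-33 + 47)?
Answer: 294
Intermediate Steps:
21*(-33 + 47) = 21*14 = 294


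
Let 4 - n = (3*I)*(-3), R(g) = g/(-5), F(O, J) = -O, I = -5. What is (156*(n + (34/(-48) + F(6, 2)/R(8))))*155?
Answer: -1835665/2 ≈ -9.1783e+5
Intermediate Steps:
R(g) = -g/5 (R(g) = g*(-⅕) = -g/5)
n = -41 (n = 4 - 3*(-5)*(-3) = 4 - (-15)*(-3) = 4 - 1*45 = 4 - 45 = -41)
(156*(n + (34/(-48) + F(6, 2)/R(8))))*155 = (156*(-41 + (34/(-48) + (-1*6)/((-⅕*8)))))*155 = (156*(-41 + (34*(-1/48) - 6/(-8/5))))*155 = (156*(-41 + (-17/24 - 6*(-5/8))))*155 = (156*(-41 + (-17/24 + 15/4)))*155 = (156*(-41 + 73/24))*155 = (156*(-911/24))*155 = -11843/2*155 = -1835665/2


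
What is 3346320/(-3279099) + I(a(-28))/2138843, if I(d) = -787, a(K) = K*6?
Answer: -2386611252891/2337825980819 ≈ -1.0209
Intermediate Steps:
a(K) = 6*K
3346320/(-3279099) + I(a(-28))/2138843 = 3346320/(-3279099) - 787/2138843 = 3346320*(-1/3279099) - 787*1/2138843 = -1115440/1093033 - 787/2138843 = -2386611252891/2337825980819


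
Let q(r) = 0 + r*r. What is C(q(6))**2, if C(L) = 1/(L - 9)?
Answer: 1/729 ≈ 0.0013717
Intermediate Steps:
q(r) = r**2 (q(r) = 0 + r**2 = r**2)
C(L) = 1/(-9 + L)
C(q(6))**2 = (1/(-9 + 6**2))**2 = (1/(-9 + 36))**2 = (1/27)**2 = 1/729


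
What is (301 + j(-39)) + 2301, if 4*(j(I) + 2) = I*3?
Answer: 10283/4 ≈ 2570.8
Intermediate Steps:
j(I) = -2 + 3*I/4 (j(I) = -2 + (I*3)/4 = -2 + (3*I)/4 = -2 + 3*I/4)
(301 + j(-39)) + 2301 = (301 + (-2 + (¾)*(-39))) + 2301 = (301 + (-2 - 117/4)) + 2301 = (301 - 125/4) + 2301 = 1079/4 + 2301 = 10283/4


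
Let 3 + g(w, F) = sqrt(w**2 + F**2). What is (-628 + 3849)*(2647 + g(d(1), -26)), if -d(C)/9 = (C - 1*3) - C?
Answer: 8516324 + 3221*sqrt(1405) ≈ 8.6371e+6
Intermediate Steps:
d(C) = 27 (d(C) = -9*((C - 1*3) - C) = -9*((C - 3) - C) = -9*((-3 + C) - C) = -9*(-3) = 27)
g(w, F) = -3 + sqrt(F**2 + w**2) (g(w, F) = -3 + sqrt(w**2 + F**2) = -3 + sqrt(F**2 + w**2))
(-628 + 3849)*(2647 + g(d(1), -26)) = (-628 + 3849)*(2647 + (-3 + sqrt((-26)**2 + 27**2))) = 3221*(2647 + (-3 + sqrt(676 + 729))) = 3221*(2647 + (-3 + sqrt(1405))) = 3221*(2644 + sqrt(1405)) = 8516324 + 3221*sqrt(1405)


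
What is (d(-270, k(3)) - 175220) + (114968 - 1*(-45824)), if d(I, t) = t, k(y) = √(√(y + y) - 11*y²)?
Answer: -14428 + I*√(99 - √6) ≈ -14428.0 + 9.826*I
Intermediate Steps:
k(y) = √(-11*y² + √2*√y) (k(y) = √(√(2*y) - 11*y²) = √(√2*√y - 11*y²) = √(-11*y² + √2*√y))
(d(-270, k(3)) - 175220) + (114968 - 1*(-45824)) = (√(-11*3² + √2*√3) - 175220) + (114968 - 1*(-45824)) = (√(-11*9 + √6) - 175220) + (114968 + 45824) = (√(-99 + √6) - 175220) + 160792 = (-175220 + √(-99 + √6)) + 160792 = -14428 + √(-99 + √6)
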